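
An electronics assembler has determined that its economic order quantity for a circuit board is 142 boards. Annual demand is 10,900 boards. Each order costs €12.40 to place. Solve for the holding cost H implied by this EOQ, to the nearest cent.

H ≈ €13.41

Squaring Q* = √(2DS/H) gives Q*² = 2DS/H.
From Q* = √(2DS/H): H = 2DS / Q*² = 2 × 10,900 × 12.4 / 142² = 13.4061.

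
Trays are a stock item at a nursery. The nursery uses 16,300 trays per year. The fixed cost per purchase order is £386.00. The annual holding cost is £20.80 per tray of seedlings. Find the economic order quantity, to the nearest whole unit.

Q* ≈ 778 trays

EOQ = √(2DS / H) = √(2 × 16,300 × 386 / 20.8).
= √(12,583,600 / 20.8) = √604,980.7692 ≈ 777.805.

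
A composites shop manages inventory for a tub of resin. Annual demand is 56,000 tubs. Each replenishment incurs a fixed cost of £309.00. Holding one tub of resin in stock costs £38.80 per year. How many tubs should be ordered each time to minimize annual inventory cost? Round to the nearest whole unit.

EOQ = √(2DS / H) = √(2 × 56,000 × 309 / 38.8).
= √(34,608,000 / 38.8) = √891,958.7629 ≈ 944.436.

Q* ≈ 944 tubs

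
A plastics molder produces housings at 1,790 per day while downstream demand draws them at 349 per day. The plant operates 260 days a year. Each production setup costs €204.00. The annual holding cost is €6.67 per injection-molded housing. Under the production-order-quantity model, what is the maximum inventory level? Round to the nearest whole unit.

Annual demand D = 349 × 260 = 90,740.
Production build-up factor (1 − d/p) = 1 − 349/1,790 = 0.8050.
Q* = √(2DS / (H(1 − d/p))) = √(2 × 90,740 × 204 / (6.67 × 0.8050)).
= √(37,021,920 / 5.3695) ≈ 2625.797.
Maximum inventory = Q*(1 − d/p) = 2625.797 × 0.8050 ≈ 2113.840.

I_max ≈ 2,114 housings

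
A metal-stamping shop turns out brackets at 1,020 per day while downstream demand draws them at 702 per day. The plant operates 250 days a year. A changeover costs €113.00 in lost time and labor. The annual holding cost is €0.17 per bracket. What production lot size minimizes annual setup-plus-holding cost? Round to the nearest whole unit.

Q* ≈ 27,356 brackets

Annual demand D = 702 × 250 = 175,500.
Production build-up factor (1 − d/p) = 1 − 702/1,020 = 0.3118.
Q* = √(2DS / (H(1 − d/p))) = √(2 × 175,500 × 113 / (0.17 × 0.3118)).
= √(39,663,000 / 0.053) ≈ 27356.142.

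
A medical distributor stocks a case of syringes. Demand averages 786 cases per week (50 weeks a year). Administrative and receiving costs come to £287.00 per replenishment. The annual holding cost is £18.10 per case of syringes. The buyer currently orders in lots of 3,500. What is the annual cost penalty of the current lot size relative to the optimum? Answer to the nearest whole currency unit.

Annual demand D = 786 × 50 = 39,300.
EOQ = √(2DS/H) = √(2 × 39,300 × 287 / 18.1) ≈ 1116.38.
Cost at Q* = (D/Q*)S + (Q*/2)H = √(2DSH) ≈ £20,206.52.
Cost at Q = 3,500: (39,300/3,500)×287 + (3,500/2)×18.1 = £3,222.60 + £31,675.00 = £34,897.60.
Excess = £34,897.60 − £20,206.52 = £14,691.08.

Extra cost ≈ £14,691 per year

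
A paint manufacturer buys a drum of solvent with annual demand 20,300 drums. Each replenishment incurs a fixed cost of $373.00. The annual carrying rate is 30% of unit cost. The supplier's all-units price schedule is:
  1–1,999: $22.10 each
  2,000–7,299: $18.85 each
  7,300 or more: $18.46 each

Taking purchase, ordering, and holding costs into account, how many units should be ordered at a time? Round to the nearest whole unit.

Q* ≈ 2,000 drums

Holding cost per unit per year at price C is H = 0.30·C.
Evaluate total cost at each tier's feasible EOQ or, if the EOQ is below the tier, at the tier's minimum quantity.
EOQ at $22.10 = 1511.3 (feasible in tier 1): TC = 20,300×$22.10 + (20,300/1511.3)×373 + (1511.3/2)×0.30×$22.10 = $458,650.15.
EOQ at $18.85 = 1636.4 < 2000, so use break Q=2000: TC = 20,300×$18.85 + (20,300/2000.0)×373 + (2000.0/2)×0.30×$18.85 = $392,095.95.
EOQ at $18.46 = 1653.6 < 7300, so use break Q=7300: TC = 20,300×$18.46 + (20,300/7300.0)×373 + (7300.0/2)×0.30×$18.46 = $395,988.95.
Lowest total cost is $392,095.95 at Q = 2000.0.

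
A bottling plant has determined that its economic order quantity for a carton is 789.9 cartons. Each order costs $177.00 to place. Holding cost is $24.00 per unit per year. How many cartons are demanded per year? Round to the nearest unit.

The basic EOQ model gives Q* = √(2DS/H); rearrange for the unknown.
From Q* = √(2DS/H): D = Q*²H / (2S) = 789.9² × 24 / (2 × 177) = 42301.153.

D ≈ 42,301 cartons per year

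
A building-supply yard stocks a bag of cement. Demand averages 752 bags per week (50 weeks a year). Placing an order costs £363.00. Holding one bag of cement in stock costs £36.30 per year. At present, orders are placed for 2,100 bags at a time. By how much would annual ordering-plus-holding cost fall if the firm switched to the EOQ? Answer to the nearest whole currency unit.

Extra cost ≈ £13,136 per year

Annual demand D = 752 × 50 = 37,600.
EOQ = √(2DS/H) = √(2 × 37,600 × 363 / 36.3) ≈ 867.18.
Cost at Q* = (D/Q*)S + (Q*/2)H = √(2DSH) ≈ £31,478.61.
Cost at Q = 2,100: (37,600/2,100)×363 + (2,100/2)×36.3 = £6,499.43 + £38,115.00 = £44,614.43.
Excess = £44,614.43 − £31,478.61 = £13,135.82.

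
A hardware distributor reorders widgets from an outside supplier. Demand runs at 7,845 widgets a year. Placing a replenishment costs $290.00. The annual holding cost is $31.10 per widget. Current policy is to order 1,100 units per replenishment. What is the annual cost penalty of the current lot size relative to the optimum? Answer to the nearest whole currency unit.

EOQ = √(2DS/H) = √(2 × 7,845 × 290 / 31.1) ≈ 382.50.
Cost at Q* = (D/Q*)S + (Q*/2)H = √(2DSH) ≈ $11,895.72.
Cost at Q = 1,100: (7,845/1,100)×290 + (1,100/2)×31.1 = $2,068.23 + $17,105.00 = $19,173.23.
Excess = $19,173.23 − $11,895.72 = $7,277.51.

Extra cost ≈ $7,278 per year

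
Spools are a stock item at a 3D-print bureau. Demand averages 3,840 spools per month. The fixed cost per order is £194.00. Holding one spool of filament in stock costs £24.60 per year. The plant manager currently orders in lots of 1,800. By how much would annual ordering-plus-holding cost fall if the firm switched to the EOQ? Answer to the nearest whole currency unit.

Extra cost ≈ £6,134 per year

Annual demand D = 3,840 × 12 = 46,080.
EOQ = √(2DS/H) = √(2 × 46,080 × 194 / 24.6) ≈ 852.52.
Cost at Q* = (D/Q*)S + (Q*/2)H = √(2DSH) ≈ £20,971.99.
Cost at Q = 1,800: (46,080/1,800)×194 + (1,800/2)×24.6 = £4,966.40 + £22,140.00 = £27,106.40.
Excess = £27,106.40 − £20,971.99 = £6,134.41.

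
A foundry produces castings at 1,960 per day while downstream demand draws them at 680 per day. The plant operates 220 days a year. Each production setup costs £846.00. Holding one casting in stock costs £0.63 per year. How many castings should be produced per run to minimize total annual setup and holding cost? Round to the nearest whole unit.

Annual demand D = 680 × 220 = 149,600.
Production build-up factor (1 − d/p) = 1 − 680/1,960 = 0.6531.
Q* = √(2DS / (H(1 − d/p))) = √(2 × 149,600 × 846 / (0.63 × 0.6531)).
= √(253,123,200 / 0.4114) ≈ 24803.830.

Q* ≈ 24,804 castings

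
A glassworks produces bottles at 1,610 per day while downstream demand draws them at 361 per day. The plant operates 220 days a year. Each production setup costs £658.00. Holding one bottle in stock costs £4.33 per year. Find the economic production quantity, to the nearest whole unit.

Q* ≈ 5,578 bottles

Annual demand D = 361 × 220 = 79,420.
Production build-up factor (1 − d/p) = 1 − 361/1,610 = 0.7758.
Q* = √(2DS / (H(1 − d/p))) = √(2 × 79,420 × 658 / (4.33 × 0.7758)).
= √(104,516,720 / 3.3591) ≈ 5578.028.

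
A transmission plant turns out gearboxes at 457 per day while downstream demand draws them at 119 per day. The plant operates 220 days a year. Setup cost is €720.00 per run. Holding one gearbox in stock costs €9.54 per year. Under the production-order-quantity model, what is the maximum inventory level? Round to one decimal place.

I_max ≈ 1,709.6 gearboxes

Annual demand D = 119 × 220 = 26,180.
Production build-up factor (1 − d/p) = 1 − 119/457 = 0.7396.
Q* = √(2DS / (H(1 − d/p))) = √(2 × 26,180 × 720 / (9.54 × 0.7396)).
= √(37,699,200 / 7.0558) ≈ 2311.488.
Maximum inventory = Q*(1 − d/p) = 2311.488 × 0.7396 ≈ 1709.591.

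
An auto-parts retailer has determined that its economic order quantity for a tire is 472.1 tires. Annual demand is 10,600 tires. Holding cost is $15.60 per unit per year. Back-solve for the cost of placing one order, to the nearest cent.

Invert the EOQ relation Q*² = 2DS/H.
From Q* = √(2DS/H): S = Q*²H / (2D) = 472.1² × 15.6 / (2 × 10,600) = 164.0049.

S ≈ $164.00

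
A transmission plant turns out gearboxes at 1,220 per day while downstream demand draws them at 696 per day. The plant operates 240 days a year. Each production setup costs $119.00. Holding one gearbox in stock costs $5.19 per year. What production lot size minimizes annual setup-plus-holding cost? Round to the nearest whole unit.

Q* ≈ 4,223 gearboxes

Annual demand D = 696 × 240 = 167,040.
Production build-up factor (1 − d/p) = 1 − 696/1,220 = 0.4295.
Q* = √(2DS / (H(1 − d/p))) = √(2 × 167,040 × 119 / (5.19 × 0.4295)).
= √(39,755,520 / 2.2291) ≈ 4223.080.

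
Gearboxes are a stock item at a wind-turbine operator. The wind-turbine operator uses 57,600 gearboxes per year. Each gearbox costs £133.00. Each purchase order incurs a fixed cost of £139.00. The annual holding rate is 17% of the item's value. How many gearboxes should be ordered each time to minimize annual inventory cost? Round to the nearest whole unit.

Holding cost H = 0.17 × £133.00 = £22.6100 per unit per year.
EOQ = √(2DS / H) = √(2 × 57,600 × 139 / 22.61).
= √(16,012,800 / 22.61) = √708,217.6028 ≈ 841.557.

Q* ≈ 842 gearboxes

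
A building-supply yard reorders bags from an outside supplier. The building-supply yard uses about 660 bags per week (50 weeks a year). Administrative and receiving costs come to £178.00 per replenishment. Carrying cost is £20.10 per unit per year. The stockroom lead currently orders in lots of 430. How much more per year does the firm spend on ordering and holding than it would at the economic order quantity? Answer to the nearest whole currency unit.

Extra cost ≈ £2,615 per year

Annual demand D = 660 × 50 = 33,000.
EOQ = √(2DS/H) = √(2 × 33,000 × 178 / 20.1) ≈ 764.51.
Cost at Q* = (D/Q*)S + (Q*/2)H = √(2DSH) ≈ £15,366.68.
Cost at Q = 430: (33,000/430)×178 + (430/2)×20.1 = £13,660.47 + £4,321.50 = £17,981.97.
Excess = £17,981.97 − £15,366.68 = £2,615.29.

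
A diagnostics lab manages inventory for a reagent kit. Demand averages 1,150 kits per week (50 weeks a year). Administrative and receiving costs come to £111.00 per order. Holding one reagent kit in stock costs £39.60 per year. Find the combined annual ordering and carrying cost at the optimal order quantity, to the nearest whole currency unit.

Annual demand D = 1,150 × 50 = 57,500.
The optimal lot size = √(2DS/H) = √(2 × 57,500 × 111 / 39.6) ≈ 567.76.
At the optimum the two cost components are equal, so total cost = 2·(Q*/2)H = Q*·H.
Minimum total = √(2DSH) = √(2 × 57,500 × 111 × 39.6) ≈ 22483.194.

TC* ≈ £22,483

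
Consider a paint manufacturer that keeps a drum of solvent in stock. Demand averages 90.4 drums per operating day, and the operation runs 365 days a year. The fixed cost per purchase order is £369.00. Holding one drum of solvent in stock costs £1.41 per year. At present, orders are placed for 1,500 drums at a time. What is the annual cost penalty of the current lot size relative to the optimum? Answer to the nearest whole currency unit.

Extra cost ≈ £3,315 per year

Annual demand D = 90.4 × 365 = 32,996.
EOQ = √(2DS/H) = √(2 × 32,996 × 369 / 1.41) ≈ 4155.75.
Cost at Q* = (D/Q*)S + (Q*/2)H = √(2DSH) ≈ £5,859.61.
Cost at Q = 1,500: (32,996/1,500)×369 + (1,500/2)×1.41 = £8,117.02 + £1,057.50 = £9,174.52.
Excess = £9,174.52 − £5,859.61 = £3,314.91.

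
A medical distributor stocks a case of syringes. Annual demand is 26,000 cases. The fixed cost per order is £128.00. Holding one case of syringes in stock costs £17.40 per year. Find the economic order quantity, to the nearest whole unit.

Q* ≈ 618 cases

EOQ = √(2DS / H) = √(2 × 26,000 × 128 / 17.4).
= √(6,656,000 / 17.4) = √382,528.7356 ≈ 618.489.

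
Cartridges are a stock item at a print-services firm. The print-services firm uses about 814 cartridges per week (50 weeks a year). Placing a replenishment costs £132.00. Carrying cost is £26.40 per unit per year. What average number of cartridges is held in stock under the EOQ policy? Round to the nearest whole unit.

Average inventory ≈ 319 cartridges

Annual demand D = 814 × 50 = 40,700.
Q* = √(2DS/H) = √(2 × 40,700 × 132 / 26.4) ≈ 637.97.
Average inventory = Q*/2 ≈ 637.97 / 2 = 318.983.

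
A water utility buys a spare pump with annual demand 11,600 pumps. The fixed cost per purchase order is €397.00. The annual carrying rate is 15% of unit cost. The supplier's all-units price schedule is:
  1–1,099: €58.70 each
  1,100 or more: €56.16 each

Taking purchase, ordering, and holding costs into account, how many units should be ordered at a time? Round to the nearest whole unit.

Q* ≈ 1,100 pumps

Holding cost per unit per year at price C is H = 0.15·C.
Evaluate total cost at each tier's feasible EOQ or, if the EOQ is below the tier, at the tier's minimum quantity.
EOQ at €58.70 = 1022.8 (feasible in tier 1): TC = 11,600×€58.70 + (11,600/1022.8)×397 + (1022.8/2)×0.15×€58.70 = €689,925.42.
EOQ at €56.16 = 1045.6 < 1100, so use break Q=1100: TC = 11,600×€56.16 + (11,600/1100.0)×397 + (1100.0/2)×0.15×€56.16 = €660,275.75.
Lowest total cost is €660,275.75 at Q = 1100.0.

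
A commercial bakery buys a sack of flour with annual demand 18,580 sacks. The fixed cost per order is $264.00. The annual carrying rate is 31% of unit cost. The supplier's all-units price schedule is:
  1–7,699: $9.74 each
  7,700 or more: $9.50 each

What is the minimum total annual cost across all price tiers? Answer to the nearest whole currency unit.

TC* ≈ $186,412

Holding cost per unit per year at price C is H = 0.31·C.
Evaluate total cost at each tier's feasible EOQ or, if the EOQ is below the tier, at the tier's minimum quantity.
EOQ at $9.74 = 1802.5 (feasible in tier 1): TC = 18,580×$9.74 + (18,580/1802.5)×264 + (1802.5/2)×0.31×$9.74 = $186,411.72.
EOQ at $9.50 = 1825.1 < 7700, so use break Q=7700: TC = 18,580×$9.50 + (18,580/7700.0)×264 + (7700.0/2)×0.31×$9.50 = $188,485.28.
Lowest total cost among the candidates is at Q = 1802.5.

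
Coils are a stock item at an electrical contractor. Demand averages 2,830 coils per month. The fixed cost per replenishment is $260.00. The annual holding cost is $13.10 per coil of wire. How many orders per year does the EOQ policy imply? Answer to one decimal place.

Annual demand D = 2,830 × 12 = 33,960.
The optimal lot size = √(2DS/H) = √(2 × 33,960 × 260 / 13.1) ≈ 1161.05.
Orders per year = D / Q* = 33,960 / 1161.05 ≈ 29.249.

N ≈ 29.2 orders per year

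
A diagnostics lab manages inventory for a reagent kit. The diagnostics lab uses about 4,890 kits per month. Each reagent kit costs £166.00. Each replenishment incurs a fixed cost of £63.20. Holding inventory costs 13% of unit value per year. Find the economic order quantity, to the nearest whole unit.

Q* ≈ 586 kits

Annual demand D = 4,890 × 12 = 58,680.
Holding cost H = 0.13 × £166.00 = £21.5800 per unit per year.
EOQ = √(2DS / H) = √(2 × 58,680 × 63.2 / 21.58).
= √(7,417,152 / 21.58) = √343,704.912 ≈ 586.264.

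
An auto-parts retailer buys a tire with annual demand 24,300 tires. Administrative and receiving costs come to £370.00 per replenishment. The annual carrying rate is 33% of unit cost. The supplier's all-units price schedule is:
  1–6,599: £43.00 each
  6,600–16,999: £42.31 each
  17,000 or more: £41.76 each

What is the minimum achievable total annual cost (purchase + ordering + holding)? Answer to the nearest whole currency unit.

Holding cost per unit per year at price C is H = 0.33·C.
Evaluate total cost at each tier's feasible EOQ or, if the EOQ is below the tier, at the tier's minimum quantity.
EOQ at £43.00 = 1125.7 (feasible in tier 1): TC = 24,300×£43.00 + (24,300/1125.7)×370 + (1125.7/2)×0.33×£43.00 = £1,060,873.87.
EOQ at £42.31 = 1134.9 < 6600, so use break Q=6600: TC = 24,300×£42.31 + (24,300/6600.0)×370 + (6600.0/2)×0.33×£42.31 = £1,075,570.86.
EOQ at £41.76 = 1142.3 < 17000, so use break Q=17000: TC = 24,300×£41.76 + (24,300/17000.0)×370 + (17000.0/2)×0.33×£41.76 = £1,132,433.68.
Lowest total cost among the candidates is at Q = 1125.7.

TC* ≈ £1,060,874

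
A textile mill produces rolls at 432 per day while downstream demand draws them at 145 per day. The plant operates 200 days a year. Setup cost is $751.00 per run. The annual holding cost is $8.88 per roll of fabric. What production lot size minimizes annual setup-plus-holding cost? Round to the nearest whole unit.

Annual demand D = 145 × 200 = 29,000.
Production build-up factor (1 − d/p) = 1 − 145/432 = 0.6644.
Q* = √(2DS / (H(1 − d/p))) = √(2 × 29,000 × 751 / (8.88 × 0.6644)).
= √(43,558,000 / 5.8994) ≈ 2717.243.

Q* ≈ 2,717 rolls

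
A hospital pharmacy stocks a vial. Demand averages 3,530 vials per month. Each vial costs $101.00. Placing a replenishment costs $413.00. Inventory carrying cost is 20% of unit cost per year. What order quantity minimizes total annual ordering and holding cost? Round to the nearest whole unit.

Q* ≈ 1,316 vials

Annual demand D = 3,530 × 12 = 42,360.
Holding cost H = 0.20 × $101.00 = $20.2000 per unit per year.
EOQ = √(2DS / H) = √(2 × 42,360 × 413 / 20.2).
= √(34,989,360 / 20.2) = √1,732,146.5347 ≈ 1316.110.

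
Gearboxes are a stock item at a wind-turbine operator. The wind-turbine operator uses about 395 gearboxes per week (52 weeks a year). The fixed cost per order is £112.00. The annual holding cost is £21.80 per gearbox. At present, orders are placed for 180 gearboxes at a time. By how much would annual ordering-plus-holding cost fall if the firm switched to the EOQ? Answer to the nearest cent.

Annual demand D = 395 × 52 = 20,540.
EOQ = √(2DS/H) = √(2 × 20,540 × 112 / 21.8) ≈ 459.41.
Cost at Q* = (D/Q*)S + (Q*/2)H = √(2DSH) ≈ £10,015.04.
Cost at Q = 180: (20,540/180)×112 + (180/2)×21.8 = £12,780.44 + £1,962.00 = £14,742.44.
Excess = £14,742.44 − £10,015.04 = £4,727.41.

Extra cost ≈ £4,727.41 per year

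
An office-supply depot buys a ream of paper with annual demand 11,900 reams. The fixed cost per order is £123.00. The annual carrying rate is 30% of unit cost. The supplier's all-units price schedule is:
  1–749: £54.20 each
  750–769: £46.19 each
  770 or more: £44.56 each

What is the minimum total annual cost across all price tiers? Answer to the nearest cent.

Holding cost per unit per year at price C is H = 0.30·C.
For each price level, check whether its EOQ is feasible; otherwise the best quantity at that price is the breakpoint.
EOQ at £54.20 = 424.3 (feasible in tier 1): TC = 11,900×£54.20 + (11,900/424.3)×123 + (424.3/2)×0.30×£54.20 = £651,879.24.
EOQ at £46.19 = 459.6 < 750, so use break Q=750: TC = 11,900×£46.19 + (11,900/750.0)×123 + (750.0/2)×0.30×£46.19 = £556,808.97.
EOQ at £44.56 = 468.0 < 770, so use break Q=770: TC = 11,900×£44.56 + (11,900/770.0)×123 + (770.0/2)×0.30×£44.56 = £537,311.59.
Lowest total cost among the candidates is at Q = 770.0.

TC* ≈ £537,311.59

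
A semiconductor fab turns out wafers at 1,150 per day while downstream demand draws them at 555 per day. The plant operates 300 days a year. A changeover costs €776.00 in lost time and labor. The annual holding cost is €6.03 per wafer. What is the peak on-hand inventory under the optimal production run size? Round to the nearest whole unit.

I_max ≈ 4,709 wafers

Annual demand D = 555 × 300 = 166,500.
Production build-up factor (1 − d/p) = 1 − 555/1,150 = 0.5174.
Q* = √(2DS / (H(1 − d/p))) = √(2 × 166,500 × 776 / (6.03 × 0.5174)).
= √(258,408,000 / 3.1199) ≈ 9100.909.
Maximum inventory = Q*(1 − d/p) = 9100.909 × 0.5174 ≈ 4708.731.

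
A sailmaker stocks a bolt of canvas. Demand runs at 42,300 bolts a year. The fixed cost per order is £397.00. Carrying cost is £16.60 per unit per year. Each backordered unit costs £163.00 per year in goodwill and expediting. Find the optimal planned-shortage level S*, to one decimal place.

With planned backorders, Q* = √(2DS/H) · √((H+B)/B).
√(2DS/H) = √(2 × 42,300 × 397 / 16.6) = 1422.415.
√((H+B)/B) = √((16.6+163)/163) = 1.0497.
Q* ≈ 1493.089.
S* = Q* · H/(H+B) = 1493.089 × 16.6/179.6 ≈ 138.003.

S* ≈ 138.0 bolts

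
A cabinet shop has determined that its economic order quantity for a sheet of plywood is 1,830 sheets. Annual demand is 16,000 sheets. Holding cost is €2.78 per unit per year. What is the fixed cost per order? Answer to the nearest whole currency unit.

Invert the EOQ relation Q*² = 2DS/H.
From Q* = √(2DS/H): S = Q*²H / (2D) = 1,830² × 2.78 / (2 × 16,000) = 290.9357.

S ≈ €291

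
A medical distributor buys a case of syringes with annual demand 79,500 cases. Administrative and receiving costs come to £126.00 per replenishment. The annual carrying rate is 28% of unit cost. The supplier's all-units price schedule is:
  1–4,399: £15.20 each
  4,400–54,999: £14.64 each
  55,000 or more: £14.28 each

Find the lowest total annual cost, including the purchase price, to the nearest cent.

Holding cost per unit per year at price C is H = 0.28·C.
For each price level, check whether its EOQ is feasible; otherwise the best quantity at that price is the breakpoint.
EOQ at £15.20 = 2169.6 (feasible in tier 1): TC = 79,500×£15.20 + (79,500/2169.6)×126 + (2169.6/2)×0.28×£15.20 = £1,217,633.89.
EOQ at £14.64 = 2210.7 < 4400, so use break Q=4400: TC = 79,500×£14.64 + (79,500/4400.0)×126 + (4400.0/2)×0.28×£14.64 = £1,175,174.83.
EOQ at £14.28 = 2238.4 < 55000, so use break Q=55000: TC = 79,500×£14.28 + (79,500/55000.0)×126 + (55000.0/2)×0.28×£14.28 = £1,245,398.13.
Lowest total cost among the candidates is at Q = 4400.0.

TC* ≈ £1,175,174.83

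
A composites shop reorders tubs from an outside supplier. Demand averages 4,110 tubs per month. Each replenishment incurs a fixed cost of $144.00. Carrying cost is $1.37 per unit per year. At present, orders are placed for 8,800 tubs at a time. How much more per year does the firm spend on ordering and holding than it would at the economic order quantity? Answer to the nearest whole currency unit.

Annual demand D = 4,110 × 12 = 49,320.
EOQ = √(2DS/H) = √(2 × 49,320 × 144 / 1.37) ≈ 3219.94.
Cost at Q* = (D/Q*)S + (Q*/2)H = √(2DSH) ≈ $4,411.31.
Cost at Q = 8,800: (49,320/8,800)×144 + (8,800/2)×1.37 = $807.05 + $6,028.00 = $6,835.05.
Excess = $6,835.05 − $4,411.31 = $2,423.74.

Extra cost ≈ $2,424 per year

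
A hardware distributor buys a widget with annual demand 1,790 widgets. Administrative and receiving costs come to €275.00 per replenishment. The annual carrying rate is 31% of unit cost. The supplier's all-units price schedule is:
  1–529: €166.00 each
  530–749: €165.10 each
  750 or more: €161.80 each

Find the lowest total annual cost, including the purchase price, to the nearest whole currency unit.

Holding cost per unit per year at price C is H = 0.31·C.
Candidates are each tier's EOQ (if it falls in that tier) and each price-break quantity.
EOQ at €166.00 = 138.3 (feasible in tier 1): TC = 1,790×€166.00 + (1,790/138.3)×275 + (138.3/2)×0.31×€166.00 = €304,257.75.
EOQ at €165.10 = 138.7 < 530, so use break Q=530: TC = 1,790×€165.10 + (1,790/530.0)×275 + (530.0/2)×0.31×€165.10 = €310,020.74.
EOQ at €161.80 = 140.1 < 750, so use break Q=750: TC = 1,790×€161.80 + (1,790/750.0)×275 + (750.0/2)×0.31×€161.80 = €309,087.58.
Lowest total cost among the candidates is at Q = 138.3.

TC* ≈ €304,258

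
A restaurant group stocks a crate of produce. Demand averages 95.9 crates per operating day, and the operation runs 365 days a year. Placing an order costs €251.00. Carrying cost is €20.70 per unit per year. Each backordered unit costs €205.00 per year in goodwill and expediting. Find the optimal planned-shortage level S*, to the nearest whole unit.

Annual demand D = 95.9 × 365 = 35,003.5.
With planned backorders, Q* = √(2DS/H) · √((H+B)/B).
√(2DS/H) = √(2 × 35,003.5 × 251 / 20.7) = 921.345.
√((H+B)/B) = √((20.7+205)/205) = 1.0493.
Q* ≈ 966.744.
S* = Q* · H/(H+B) = 966.744 × 20.7/225.7 ≈ 88.665.

S* ≈ 89 crates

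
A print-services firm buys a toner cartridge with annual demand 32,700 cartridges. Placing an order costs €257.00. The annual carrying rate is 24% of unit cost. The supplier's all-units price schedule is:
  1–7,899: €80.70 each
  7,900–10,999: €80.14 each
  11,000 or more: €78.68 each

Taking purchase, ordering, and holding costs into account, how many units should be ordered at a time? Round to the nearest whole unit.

Holding cost per unit per year at price C is H = 0.24·C.
For each price level, check whether its EOQ is feasible; otherwise the best quantity at that price is the breakpoint.
EOQ at €80.70 = 931.6 (feasible in tier 1): TC = 32,700×€80.70 + (32,700/931.6)×257 + (931.6/2)×0.24×€80.70 = €2,656,932.55.
EOQ at €80.14 = 934.8 < 7900, so use break Q=7900: TC = 32,700×€80.14 + (32,700/7900.0)×257 + (7900.0/2)×0.24×€80.14 = €2,697,614.50.
EOQ at €78.68 = 943.4 < 11000, so use break Q=11000: TC = 32,700×€78.68 + (32,700/11000.0)×257 + (11000.0/2)×0.24×€78.68 = €2,677,457.59.
Lowest total cost is €2,656,932.55 at Q = 931.6.

Q* ≈ 932 cartridges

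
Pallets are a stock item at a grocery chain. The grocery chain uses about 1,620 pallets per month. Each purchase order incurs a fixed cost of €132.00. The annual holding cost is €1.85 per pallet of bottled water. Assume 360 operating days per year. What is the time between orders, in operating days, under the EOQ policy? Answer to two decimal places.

T ≈ 30.84 days

Annual demand D = 1,620 × 12 = 19,440.
Q* = √(2DS/H) = √(2 × 19,440 × 132 / 1.85) ≈ 1665.58.
Cycle time = Q*/D × 360 = 1665.58 / 19,440 × 360 ≈ 30.844 days.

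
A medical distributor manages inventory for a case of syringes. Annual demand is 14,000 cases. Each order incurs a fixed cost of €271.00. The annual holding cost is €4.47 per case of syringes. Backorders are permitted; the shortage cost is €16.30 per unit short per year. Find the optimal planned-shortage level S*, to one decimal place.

With planned backorders, Q* = √(2DS/H) · √((H+B)/B).
√(2DS/H) = √(2 × 14,000 × 271 / 4.47) = 1302.896.
√((H+B)/B) = √((4.47+16.3)/16.3) = 1.1288.
Q* ≈ 1470.735.
S* = Q* · H/(H+B) = 1470.735 × 4.47/20.77 ≈ 316.523.

S* ≈ 316.5 cases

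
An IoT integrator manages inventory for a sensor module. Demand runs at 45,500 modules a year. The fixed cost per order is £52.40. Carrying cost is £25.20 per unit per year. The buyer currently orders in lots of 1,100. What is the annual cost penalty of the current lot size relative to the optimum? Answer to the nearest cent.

EOQ = √(2DS/H) = √(2 × 45,500 × 52.4 / 25.2) ≈ 435.00.
Cost at Q* = (D/Q*)S + (Q*/2)H = √(2DSH) ≈ £10,961.92.
Cost at Q = 1,100: (45,500/1,100)×52.4 + (1,100/2)×25.2 = £2,167.45 + £13,860.00 = £16,027.45.
Excess = £16,027.45 − £10,961.92 = £5,065.54.

Extra cost ≈ £5,065.54 per year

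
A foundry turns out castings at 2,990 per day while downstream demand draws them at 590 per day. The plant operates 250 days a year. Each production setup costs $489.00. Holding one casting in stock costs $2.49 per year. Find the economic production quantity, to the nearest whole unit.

Q* ≈ 8,496 castings

Annual demand D = 590 × 250 = 147,500.
Production build-up factor (1 − d/p) = 1 − 590/2,990 = 0.8027.
Q* = √(2DS / (H(1 − d/p))) = √(2 × 147,500 × 489 / (2.49 × 0.8027)).
= √(144,255,000 / 1.9987) ≈ 8495.633.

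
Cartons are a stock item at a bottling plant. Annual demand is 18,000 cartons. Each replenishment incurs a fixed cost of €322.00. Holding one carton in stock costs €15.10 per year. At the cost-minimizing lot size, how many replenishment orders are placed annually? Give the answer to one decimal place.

The optimal lot size = √(2DS/H) = √(2 × 18,000 × 322 / 15.1) ≈ 876.17.
Orders per year = D / Q* = 18,000 / 876.17 ≈ 20.544.

N ≈ 20.5 orders per year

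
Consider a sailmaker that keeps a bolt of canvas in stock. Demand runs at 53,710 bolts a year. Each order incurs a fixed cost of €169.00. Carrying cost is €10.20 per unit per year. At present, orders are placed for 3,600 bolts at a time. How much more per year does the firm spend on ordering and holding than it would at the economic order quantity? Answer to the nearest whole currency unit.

Extra cost ≈ €7,274 per year

EOQ = √(2DS/H) = √(2 × 53,710 × 169 / 10.2) ≈ 1334.09.
Cost at Q* = (D/Q*)S + (Q*/2)H = √(2DSH) ≈ €13,607.74.
Cost at Q = 3,600: (53,710/3,600)×169 + (3,600/2)×10.2 = €2,521.39 + €18,360.00 = €20,881.39.
Excess = €20,881.39 − €13,607.74 = €7,273.65.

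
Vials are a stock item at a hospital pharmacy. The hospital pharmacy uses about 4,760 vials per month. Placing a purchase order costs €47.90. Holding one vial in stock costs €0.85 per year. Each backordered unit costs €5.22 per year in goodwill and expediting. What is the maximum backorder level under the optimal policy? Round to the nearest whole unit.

Annual demand D = 4,760 × 12 = 57,120.
With planned backorders, Q* = √(2DS/H) · √((H+B)/B).
√(2DS/H) = √(2 × 57,120 × 47.9 / 0.85) = 2537.274.
√((H+B)/B) = √((0.85+5.22)/5.22) = 1.0783.
Q* ≈ 2736.065.
S* = Q* · H/(H+B) = 2736.065 × 0.85/6.07 ≈ 383.139.

S* ≈ 383 vials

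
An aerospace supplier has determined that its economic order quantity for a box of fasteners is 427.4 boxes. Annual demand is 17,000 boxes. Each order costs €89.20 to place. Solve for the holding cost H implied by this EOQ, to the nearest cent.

Invert the EOQ relation Q*² = 2DS/H.
From Q* = √(2DS/H): H = 2DS / Q*² = 2 × 17,000 × 89.2 / 427.4² = 16.6025.

H ≈ €16.60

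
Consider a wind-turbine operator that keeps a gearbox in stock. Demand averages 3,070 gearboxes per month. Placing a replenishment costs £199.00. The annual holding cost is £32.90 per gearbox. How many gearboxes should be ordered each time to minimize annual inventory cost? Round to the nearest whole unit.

Annual demand D = 3,070 × 12 = 36,840.
EOQ = √(2DS / H) = √(2 × 36,840 × 199 / 32.9).
= √(14,662,320 / 32.9) = √445,663.2219 ≈ 667.580.

Q* ≈ 668 gearboxes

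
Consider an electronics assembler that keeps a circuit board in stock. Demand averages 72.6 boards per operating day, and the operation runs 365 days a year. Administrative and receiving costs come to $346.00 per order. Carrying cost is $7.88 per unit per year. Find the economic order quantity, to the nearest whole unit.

Annual demand D = 72.6 × 365 = 26,499.
EOQ = √(2DS / H) = √(2 × 26,499 × 346 / 7.88).
= √(18,337,308 / 7.88) = √2,327,069.5431 ≈ 1525.474.

Q* ≈ 1,525 boards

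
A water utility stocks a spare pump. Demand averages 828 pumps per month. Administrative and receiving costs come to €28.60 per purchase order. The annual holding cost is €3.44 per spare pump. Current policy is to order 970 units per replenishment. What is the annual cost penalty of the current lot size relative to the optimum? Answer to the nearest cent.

Annual demand D = 828 × 12 = 9,936.
EOQ = √(2DS/H) = √(2 × 9,936 × 28.6 / 3.44) ≈ 406.47.
Cost at Q* = (D/Q*)S + (Q*/2)H = √(2DSH) ≈ €1,398.24.
Cost at Q = 970: (9,936/970)×28.6 + (970/2)×3.44 = €292.96 + €1,668.40 = €1,961.36.
Excess = €1,961.36 − €1,398.24 = €563.11.

Extra cost ≈ €563.11 per year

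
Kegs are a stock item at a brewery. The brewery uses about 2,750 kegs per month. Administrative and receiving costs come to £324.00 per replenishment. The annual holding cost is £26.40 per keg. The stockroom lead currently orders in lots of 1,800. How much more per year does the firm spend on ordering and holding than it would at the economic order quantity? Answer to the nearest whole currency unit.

Annual demand D = 2,750 × 12 = 33,000.
EOQ = √(2DS/H) = √(2 × 33,000 × 324 / 26.4) ≈ 900.00.
Cost at Q* = (D/Q*)S + (Q*/2)H = √(2DSH) ≈ £23,760.00.
Cost at Q = 1,800: (33,000/1,800)×324 + (1,800/2)×26.4 = £5,940.00 + £23,760.00 = £29,700.00.
Excess = £29,700.00 − £23,760.00 = £5,940.00.

Extra cost ≈ £5,940 per year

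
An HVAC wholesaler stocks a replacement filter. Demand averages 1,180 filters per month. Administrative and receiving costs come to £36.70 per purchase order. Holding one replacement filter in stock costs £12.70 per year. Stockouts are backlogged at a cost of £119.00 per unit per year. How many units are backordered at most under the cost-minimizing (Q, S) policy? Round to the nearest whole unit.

S* ≈ 29 filters

Annual demand D = 1,180 × 12 = 14,160.
With planned backorders, Q* = √(2DS/H) · √((H+B)/B).
√(2DS/H) = √(2 × 14,160 × 36.7 / 12.7) = 286.074.
√((H+B)/B) = √((12.7+119)/119) = 1.0520.
Q* ≈ 300.952.
S* = Q* · H/(H+B) = 300.952 × 12.7/131.7 ≈ 29.021.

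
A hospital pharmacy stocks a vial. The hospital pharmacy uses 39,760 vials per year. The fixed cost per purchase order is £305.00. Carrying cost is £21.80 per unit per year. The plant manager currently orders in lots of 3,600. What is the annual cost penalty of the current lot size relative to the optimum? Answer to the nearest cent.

Extra cost ≈ £19,614.46 per year

EOQ = √(2DS/H) = √(2 × 39,760 × 305 / 21.8) ≈ 1054.78.
Cost at Q* = (D/Q*)S + (Q*/2)H = √(2DSH) ≈ £22,994.10.
Cost at Q = 3,600: (39,760/3,600)×305 + (3,600/2)×21.8 = £3,368.56 + £39,240.00 = £42,608.56.
Excess = £42,608.56 − £22,994.10 = £19,614.46.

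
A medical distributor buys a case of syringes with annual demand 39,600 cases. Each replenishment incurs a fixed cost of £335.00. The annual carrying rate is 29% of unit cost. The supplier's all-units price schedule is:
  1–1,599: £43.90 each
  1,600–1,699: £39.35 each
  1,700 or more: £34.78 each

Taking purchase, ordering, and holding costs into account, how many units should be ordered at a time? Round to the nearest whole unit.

Holding cost per unit per year at price C is H = 0.29·C.
Candidates are each tier's EOQ (if it falls in that tier) and each price-break quantity.
EOQ at £43.90 = 1443.6 (feasible in tier 1): TC = 39,600×£43.90 + (39,600/1443.6)×335 + (1443.6/2)×0.29×£43.90 = £1,756,818.76.
EOQ at £39.35 = 1524.8 < 1600, so use break Q=1600: TC = 39,600×£39.35 + (39,600/1600.0)×335 + (1600.0/2)×0.29×£39.35 = £1,575,680.45.
EOQ at £34.78 = 1621.9 < 1700, so use break Q=1700: TC = 39,600×£34.78 + (39,600/1700.0)×335 + (1700.0/2)×0.29×£34.78 = £1,393,664.80.
Lowest total cost is £1,393,664.80 at Q = 1700.0.

Q* ≈ 1,700 cases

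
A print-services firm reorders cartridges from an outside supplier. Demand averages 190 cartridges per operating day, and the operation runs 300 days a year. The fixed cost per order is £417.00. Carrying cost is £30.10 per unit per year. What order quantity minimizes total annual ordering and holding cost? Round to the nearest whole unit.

Annual demand D = 190 × 300 = 57,000.
EOQ = √(2DS / H) = √(2 × 57,000 × 417 / 30.1).
= √(47,538,000 / 30.1) = √1,579,335.5482 ≈ 1256.716.

Q* ≈ 1,257 cartridges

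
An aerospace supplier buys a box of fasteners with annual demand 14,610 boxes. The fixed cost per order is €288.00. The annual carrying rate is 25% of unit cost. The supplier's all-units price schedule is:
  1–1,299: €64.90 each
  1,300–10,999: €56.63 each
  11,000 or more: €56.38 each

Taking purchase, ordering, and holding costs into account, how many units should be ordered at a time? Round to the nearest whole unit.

Q* ≈ 1,300 boxes

Holding cost per unit per year at price C is H = 0.25·C.
Candidates are each tier's EOQ (if it falls in that tier) and each price-break quantity.
EOQ at €64.90 = 720.2 (feasible in tier 1): TC = 14,610×€64.90 + (14,610/720.2)×288 + (720.2/2)×0.25×€64.90 = €959,874.00.
EOQ at €56.63 = 771.0 < 1300, so use break Q=1300: TC = 14,610×€56.63 + (14,610/1300.0)×288 + (1300.0/2)×0.25×€56.63 = €839,803.35.
EOQ at €56.38 = 772.7 < 11000, so use break Q=11000: TC = 14,610×€56.38 + (14,610/11000.0)×288 + (11000.0/2)×0.25×€56.38 = €901,616.82.
Lowest total cost is €839,803.35 at Q = 1300.0.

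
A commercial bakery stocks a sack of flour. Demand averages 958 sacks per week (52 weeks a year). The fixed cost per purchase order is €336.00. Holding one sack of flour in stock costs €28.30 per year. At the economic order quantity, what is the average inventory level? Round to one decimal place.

Annual demand D = 958 × 52 = 49,816.
The optimal lot size = √(2DS/H) = √(2 × 49,816 × 336 / 28.3) ≈ 1087.62.
Average inventory = Q*/2 ≈ 1087.62 / 2 = 543.808.

Average inventory ≈ 543.8 sacks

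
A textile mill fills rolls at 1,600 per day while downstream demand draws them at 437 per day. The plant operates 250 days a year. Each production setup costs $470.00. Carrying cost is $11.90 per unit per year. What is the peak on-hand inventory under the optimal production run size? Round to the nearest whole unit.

I_max ≈ 2,505 rolls

Annual demand D = 437 × 250 = 109,250.
Production build-up factor (1 − d/p) = 1 − 437/1,600 = 0.7269.
Q* = √(2DS / (H(1 − d/p))) = √(2 × 109,250 × 470 / (11.9 × 0.7269)).
= √(102,695,000 / 8.6498) ≈ 3445.651.
Maximum inventory = Q*(1 − d/p) = 3445.651 × 0.7269 ≈ 2504.558.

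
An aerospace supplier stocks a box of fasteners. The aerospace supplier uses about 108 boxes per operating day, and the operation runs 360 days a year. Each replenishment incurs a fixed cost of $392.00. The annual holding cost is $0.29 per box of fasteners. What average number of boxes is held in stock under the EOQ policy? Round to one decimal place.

Average inventory ≈ 5,126.2 boxes

Annual demand D = 108 × 360 = 38,880.
EOQ = √(2DS/H) = √(2 × 38,880 × 392 / 0.29) ≈ 10252.32.
Average inventory = Q*/2 ≈ 10252.32 / 2 = 5126.160.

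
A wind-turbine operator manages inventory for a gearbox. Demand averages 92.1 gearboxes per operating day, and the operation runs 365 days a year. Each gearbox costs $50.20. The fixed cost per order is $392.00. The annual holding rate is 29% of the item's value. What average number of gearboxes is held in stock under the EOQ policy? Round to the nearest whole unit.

Annual demand D = 92.1 × 365 = 33,616.5.
Holding cost H = 0.29 × $50.20 = $14.5580 per unit per year.
EOQ = √(2DS/H) = √(2 × 33,616.5 × 392 / 14.558) ≈ 1345.50.
Average inventory = Q*/2 ≈ 1345.50 / 2 = 672.750.

Average inventory ≈ 673 gearboxes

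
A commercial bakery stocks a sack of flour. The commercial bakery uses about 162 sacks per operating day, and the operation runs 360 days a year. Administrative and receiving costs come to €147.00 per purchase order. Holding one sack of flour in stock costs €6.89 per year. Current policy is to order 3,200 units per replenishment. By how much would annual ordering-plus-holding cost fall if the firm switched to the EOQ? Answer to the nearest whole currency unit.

Annual demand D = 162 × 360 = 58,320.
EOQ = √(2DS/H) = √(2 × 58,320 × 147 / 6.89) ≈ 1577.51.
Cost at Q* = (D/Q*)S + (Q*/2)H = √(2DSH) ≈ €10,869.06.
Cost at Q = 3,200: (58,320/3,200)×147 + (3,200/2)×6.89 = €2,679.08 + €11,024.00 = €13,703.08.
Excess = €13,703.08 − €10,869.06 = €2,834.01.

Extra cost ≈ €2,834 per year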